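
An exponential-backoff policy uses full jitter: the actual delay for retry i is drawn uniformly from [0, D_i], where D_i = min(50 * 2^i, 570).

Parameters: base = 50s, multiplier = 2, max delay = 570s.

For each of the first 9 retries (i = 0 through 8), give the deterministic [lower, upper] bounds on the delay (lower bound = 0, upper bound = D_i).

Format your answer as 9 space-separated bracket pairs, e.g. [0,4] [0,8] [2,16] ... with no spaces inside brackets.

Answer: [0,50] [0,100] [0,200] [0,400] [0,570] [0,570] [0,570] [0,570] [0,570]

Derivation:
Computing bounds per retry:
  i=0: D_i=min(50*2^0,570)=50, bounds=[0,50]
  i=1: D_i=min(50*2^1,570)=100, bounds=[0,100]
  i=2: D_i=min(50*2^2,570)=200, bounds=[0,200]
  i=3: D_i=min(50*2^3,570)=400, bounds=[0,400]
  i=4: D_i=min(50*2^4,570)=570, bounds=[0,570]
  i=5: D_i=min(50*2^5,570)=570, bounds=[0,570]
  i=6: D_i=min(50*2^6,570)=570, bounds=[0,570]
  i=7: D_i=min(50*2^7,570)=570, bounds=[0,570]
  i=8: D_i=min(50*2^8,570)=570, bounds=[0,570]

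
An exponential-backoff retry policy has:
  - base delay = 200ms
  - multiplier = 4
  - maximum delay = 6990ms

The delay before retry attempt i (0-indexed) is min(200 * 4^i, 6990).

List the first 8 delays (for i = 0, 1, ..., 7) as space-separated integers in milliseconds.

Computing each delay:
  i=0: min(200*4^0, 6990) = 200
  i=1: min(200*4^1, 6990) = 800
  i=2: min(200*4^2, 6990) = 3200
  i=3: min(200*4^3, 6990) = 6990
  i=4: min(200*4^4, 6990) = 6990
  i=5: min(200*4^5, 6990) = 6990
  i=6: min(200*4^6, 6990) = 6990
  i=7: min(200*4^7, 6990) = 6990

Answer: 200 800 3200 6990 6990 6990 6990 6990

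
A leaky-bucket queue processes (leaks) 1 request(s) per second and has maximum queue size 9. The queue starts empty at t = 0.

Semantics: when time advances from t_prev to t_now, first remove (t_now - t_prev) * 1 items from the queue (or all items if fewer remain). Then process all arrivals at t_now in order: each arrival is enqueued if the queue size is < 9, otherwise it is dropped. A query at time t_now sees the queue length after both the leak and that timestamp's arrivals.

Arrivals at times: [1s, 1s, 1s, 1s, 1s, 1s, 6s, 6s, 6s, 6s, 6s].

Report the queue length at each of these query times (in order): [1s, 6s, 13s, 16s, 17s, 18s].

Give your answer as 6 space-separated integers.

Answer: 6 6 0 0 0 0

Derivation:
Queue lengths at query times:
  query t=1s: backlog = 6
  query t=6s: backlog = 6
  query t=13s: backlog = 0
  query t=16s: backlog = 0
  query t=17s: backlog = 0
  query t=18s: backlog = 0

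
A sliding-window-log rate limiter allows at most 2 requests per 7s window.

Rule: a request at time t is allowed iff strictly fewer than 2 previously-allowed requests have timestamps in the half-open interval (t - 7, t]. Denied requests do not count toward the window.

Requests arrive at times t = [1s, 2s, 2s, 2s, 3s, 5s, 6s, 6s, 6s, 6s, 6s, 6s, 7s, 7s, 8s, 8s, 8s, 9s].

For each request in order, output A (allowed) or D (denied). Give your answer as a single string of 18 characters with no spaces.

Tracking allowed requests in the window:
  req#1 t=1s: ALLOW
  req#2 t=2s: ALLOW
  req#3 t=2s: DENY
  req#4 t=2s: DENY
  req#5 t=3s: DENY
  req#6 t=5s: DENY
  req#7 t=6s: DENY
  req#8 t=6s: DENY
  req#9 t=6s: DENY
  req#10 t=6s: DENY
  req#11 t=6s: DENY
  req#12 t=6s: DENY
  req#13 t=7s: DENY
  req#14 t=7s: DENY
  req#15 t=8s: ALLOW
  req#16 t=8s: DENY
  req#17 t=8s: DENY
  req#18 t=9s: ALLOW

Answer: AADDDDDDDDDDDDADDA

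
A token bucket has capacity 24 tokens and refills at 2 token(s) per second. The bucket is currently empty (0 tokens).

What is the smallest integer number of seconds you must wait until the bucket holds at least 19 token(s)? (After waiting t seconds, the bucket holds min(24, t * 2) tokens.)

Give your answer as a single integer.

Answer: 10

Derivation:
Need t * 2 >= 19, so t >= 19/2.
Smallest integer t = ceil(19/2) = 10.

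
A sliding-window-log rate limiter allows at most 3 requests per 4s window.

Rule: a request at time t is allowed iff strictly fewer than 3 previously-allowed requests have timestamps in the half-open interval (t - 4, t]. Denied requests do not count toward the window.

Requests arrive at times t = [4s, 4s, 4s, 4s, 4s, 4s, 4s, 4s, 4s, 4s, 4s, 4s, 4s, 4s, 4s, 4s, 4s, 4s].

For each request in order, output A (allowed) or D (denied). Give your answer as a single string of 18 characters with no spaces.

Answer: AAADDDDDDDDDDDDDDD

Derivation:
Tracking allowed requests in the window:
  req#1 t=4s: ALLOW
  req#2 t=4s: ALLOW
  req#3 t=4s: ALLOW
  req#4 t=4s: DENY
  req#5 t=4s: DENY
  req#6 t=4s: DENY
  req#7 t=4s: DENY
  req#8 t=4s: DENY
  req#9 t=4s: DENY
  req#10 t=4s: DENY
  req#11 t=4s: DENY
  req#12 t=4s: DENY
  req#13 t=4s: DENY
  req#14 t=4s: DENY
  req#15 t=4s: DENY
  req#16 t=4s: DENY
  req#17 t=4s: DENY
  req#18 t=4s: DENY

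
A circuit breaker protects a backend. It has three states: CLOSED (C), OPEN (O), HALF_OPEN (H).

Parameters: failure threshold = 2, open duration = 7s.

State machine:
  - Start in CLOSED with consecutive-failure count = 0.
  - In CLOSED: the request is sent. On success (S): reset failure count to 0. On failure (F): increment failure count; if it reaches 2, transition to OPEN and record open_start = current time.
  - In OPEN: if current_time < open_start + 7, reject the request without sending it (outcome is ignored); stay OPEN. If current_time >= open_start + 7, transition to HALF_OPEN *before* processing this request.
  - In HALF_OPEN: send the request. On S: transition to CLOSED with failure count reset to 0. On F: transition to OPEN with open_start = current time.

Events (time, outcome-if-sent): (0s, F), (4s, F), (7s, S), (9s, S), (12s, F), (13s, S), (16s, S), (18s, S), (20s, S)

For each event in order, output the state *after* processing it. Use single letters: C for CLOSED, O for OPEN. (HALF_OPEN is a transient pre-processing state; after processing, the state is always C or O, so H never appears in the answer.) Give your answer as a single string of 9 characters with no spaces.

Answer: COOOOOOOC

Derivation:
State after each event:
  event#1 t=0s outcome=F: state=CLOSED
  event#2 t=4s outcome=F: state=OPEN
  event#3 t=7s outcome=S: state=OPEN
  event#4 t=9s outcome=S: state=OPEN
  event#5 t=12s outcome=F: state=OPEN
  event#6 t=13s outcome=S: state=OPEN
  event#7 t=16s outcome=S: state=OPEN
  event#8 t=18s outcome=S: state=OPEN
  event#9 t=20s outcome=S: state=CLOSED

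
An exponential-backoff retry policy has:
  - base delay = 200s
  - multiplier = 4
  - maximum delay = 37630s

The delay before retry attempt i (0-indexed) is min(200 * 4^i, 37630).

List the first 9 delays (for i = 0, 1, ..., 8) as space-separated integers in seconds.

Answer: 200 800 3200 12800 37630 37630 37630 37630 37630

Derivation:
Computing each delay:
  i=0: min(200*4^0, 37630) = 200
  i=1: min(200*4^1, 37630) = 800
  i=2: min(200*4^2, 37630) = 3200
  i=3: min(200*4^3, 37630) = 12800
  i=4: min(200*4^4, 37630) = 37630
  i=5: min(200*4^5, 37630) = 37630
  i=6: min(200*4^6, 37630) = 37630
  i=7: min(200*4^7, 37630) = 37630
  i=8: min(200*4^8, 37630) = 37630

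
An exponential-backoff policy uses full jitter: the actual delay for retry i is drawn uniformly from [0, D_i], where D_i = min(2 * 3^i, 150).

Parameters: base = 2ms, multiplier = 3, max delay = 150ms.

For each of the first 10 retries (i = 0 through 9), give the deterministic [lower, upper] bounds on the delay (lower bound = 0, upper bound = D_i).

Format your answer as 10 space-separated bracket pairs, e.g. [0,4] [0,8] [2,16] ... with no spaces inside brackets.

Answer: [0,2] [0,6] [0,18] [0,54] [0,150] [0,150] [0,150] [0,150] [0,150] [0,150]

Derivation:
Computing bounds per retry:
  i=0: D_i=min(2*3^0,150)=2, bounds=[0,2]
  i=1: D_i=min(2*3^1,150)=6, bounds=[0,6]
  i=2: D_i=min(2*3^2,150)=18, bounds=[0,18]
  i=3: D_i=min(2*3^3,150)=54, bounds=[0,54]
  i=4: D_i=min(2*3^4,150)=150, bounds=[0,150]
  i=5: D_i=min(2*3^5,150)=150, bounds=[0,150]
  i=6: D_i=min(2*3^6,150)=150, bounds=[0,150]
  i=7: D_i=min(2*3^7,150)=150, bounds=[0,150]
  i=8: D_i=min(2*3^8,150)=150, bounds=[0,150]
  i=9: D_i=min(2*3^9,150)=150, bounds=[0,150]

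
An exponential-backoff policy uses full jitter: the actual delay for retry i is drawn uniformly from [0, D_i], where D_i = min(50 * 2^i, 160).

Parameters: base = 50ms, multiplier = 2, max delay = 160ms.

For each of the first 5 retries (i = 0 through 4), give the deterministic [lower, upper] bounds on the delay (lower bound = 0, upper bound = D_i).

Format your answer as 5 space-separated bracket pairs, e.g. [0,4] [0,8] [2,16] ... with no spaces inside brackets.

Answer: [0,50] [0,100] [0,160] [0,160] [0,160]

Derivation:
Computing bounds per retry:
  i=0: D_i=min(50*2^0,160)=50, bounds=[0,50]
  i=1: D_i=min(50*2^1,160)=100, bounds=[0,100]
  i=2: D_i=min(50*2^2,160)=160, bounds=[0,160]
  i=3: D_i=min(50*2^3,160)=160, bounds=[0,160]
  i=4: D_i=min(50*2^4,160)=160, bounds=[0,160]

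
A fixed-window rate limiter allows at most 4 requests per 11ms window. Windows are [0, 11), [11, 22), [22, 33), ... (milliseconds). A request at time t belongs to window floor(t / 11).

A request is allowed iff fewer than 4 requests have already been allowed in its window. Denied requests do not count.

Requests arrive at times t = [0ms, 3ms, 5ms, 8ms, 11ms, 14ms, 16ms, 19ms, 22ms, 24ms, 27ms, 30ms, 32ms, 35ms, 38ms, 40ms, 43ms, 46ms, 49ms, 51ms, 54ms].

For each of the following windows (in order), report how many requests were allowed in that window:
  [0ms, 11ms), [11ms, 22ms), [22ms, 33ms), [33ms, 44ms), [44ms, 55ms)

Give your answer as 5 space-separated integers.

Answer: 4 4 4 4 4

Derivation:
Processing requests:
  req#1 t=0ms (window 0): ALLOW
  req#2 t=3ms (window 0): ALLOW
  req#3 t=5ms (window 0): ALLOW
  req#4 t=8ms (window 0): ALLOW
  req#5 t=11ms (window 1): ALLOW
  req#6 t=14ms (window 1): ALLOW
  req#7 t=16ms (window 1): ALLOW
  req#8 t=19ms (window 1): ALLOW
  req#9 t=22ms (window 2): ALLOW
  req#10 t=24ms (window 2): ALLOW
  req#11 t=27ms (window 2): ALLOW
  req#12 t=30ms (window 2): ALLOW
  req#13 t=32ms (window 2): DENY
  req#14 t=35ms (window 3): ALLOW
  req#15 t=38ms (window 3): ALLOW
  req#16 t=40ms (window 3): ALLOW
  req#17 t=43ms (window 3): ALLOW
  req#18 t=46ms (window 4): ALLOW
  req#19 t=49ms (window 4): ALLOW
  req#20 t=51ms (window 4): ALLOW
  req#21 t=54ms (window 4): ALLOW

Allowed counts by window: 4 4 4 4 4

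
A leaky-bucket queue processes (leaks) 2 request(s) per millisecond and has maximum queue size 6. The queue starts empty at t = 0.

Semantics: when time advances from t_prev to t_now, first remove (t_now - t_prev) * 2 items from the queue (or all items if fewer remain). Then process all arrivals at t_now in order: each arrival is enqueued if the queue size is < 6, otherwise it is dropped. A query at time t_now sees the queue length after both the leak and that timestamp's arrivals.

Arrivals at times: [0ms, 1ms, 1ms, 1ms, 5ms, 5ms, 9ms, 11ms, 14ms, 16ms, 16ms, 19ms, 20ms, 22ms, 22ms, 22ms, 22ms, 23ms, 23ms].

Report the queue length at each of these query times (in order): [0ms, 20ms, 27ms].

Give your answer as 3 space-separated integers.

Queue lengths at query times:
  query t=0ms: backlog = 1
  query t=20ms: backlog = 1
  query t=27ms: backlog = 0

Answer: 1 1 0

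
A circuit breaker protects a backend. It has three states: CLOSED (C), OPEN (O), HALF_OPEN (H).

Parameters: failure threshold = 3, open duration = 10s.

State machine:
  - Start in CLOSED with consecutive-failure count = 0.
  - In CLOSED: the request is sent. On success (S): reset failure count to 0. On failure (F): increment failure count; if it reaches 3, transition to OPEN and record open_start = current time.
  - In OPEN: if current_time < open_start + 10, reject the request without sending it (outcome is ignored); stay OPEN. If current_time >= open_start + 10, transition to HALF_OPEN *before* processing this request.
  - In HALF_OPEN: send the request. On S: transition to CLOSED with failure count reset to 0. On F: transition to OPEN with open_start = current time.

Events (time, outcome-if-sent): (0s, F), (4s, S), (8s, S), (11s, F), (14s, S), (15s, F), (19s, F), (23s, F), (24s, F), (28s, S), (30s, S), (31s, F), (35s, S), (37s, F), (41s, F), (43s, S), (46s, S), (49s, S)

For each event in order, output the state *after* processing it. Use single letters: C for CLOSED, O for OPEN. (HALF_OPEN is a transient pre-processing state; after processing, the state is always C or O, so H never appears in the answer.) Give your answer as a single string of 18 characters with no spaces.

State after each event:
  event#1 t=0s outcome=F: state=CLOSED
  event#2 t=4s outcome=S: state=CLOSED
  event#3 t=8s outcome=S: state=CLOSED
  event#4 t=11s outcome=F: state=CLOSED
  event#5 t=14s outcome=S: state=CLOSED
  event#6 t=15s outcome=F: state=CLOSED
  event#7 t=19s outcome=F: state=CLOSED
  event#8 t=23s outcome=F: state=OPEN
  event#9 t=24s outcome=F: state=OPEN
  event#10 t=28s outcome=S: state=OPEN
  event#11 t=30s outcome=S: state=OPEN
  event#12 t=31s outcome=F: state=OPEN
  event#13 t=35s outcome=S: state=CLOSED
  event#14 t=37s outcome=F: state=CLOSED
  event#15 t=41s outcome=F: state=CLOSED
  event#16 t=43s outcome=S: state=CLOSED
  event#17 t=46s outcome=S: state=CLOSED
  event#18 t=49s outcome=S: state=CLOSED

Answer: CCCCCCCOOOOOCCCCCC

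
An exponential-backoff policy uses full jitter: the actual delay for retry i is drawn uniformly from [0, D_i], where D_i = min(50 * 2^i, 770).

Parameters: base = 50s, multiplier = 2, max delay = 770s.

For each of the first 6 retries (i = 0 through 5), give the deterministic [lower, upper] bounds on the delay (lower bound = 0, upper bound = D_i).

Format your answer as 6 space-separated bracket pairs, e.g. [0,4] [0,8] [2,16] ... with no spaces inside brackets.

Answer: [0,50] [0,100] [0,200] [0,400] [0,770] [0,770]

Derivation:
Computing bounds per retry:
  i=0: D_i=min(50*2^0,770)=50, bounds=[0,50]
  i=1: D_i=min(50*2^1,770)=100, bounds=[0,100]
  i=2: D_i=min(50*2^2,770)=200, bounds=[0,200]
  i=3: D_i=min(50*2^3,770)=400, bounds=[0,400]
  i=4: D_i=min(50*2^4,770)=770, bounds=[0,770]
  i=5: D_i=min(50*2^5,770)=770, bounds=[0,770]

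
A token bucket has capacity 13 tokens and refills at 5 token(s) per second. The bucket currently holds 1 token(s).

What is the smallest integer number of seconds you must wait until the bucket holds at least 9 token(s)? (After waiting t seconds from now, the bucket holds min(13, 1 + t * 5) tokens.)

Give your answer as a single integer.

Need 1 + t * 5 >= 9, so t >= 8/5.
Smallest integer t = ceil(8/5) = 2.

Answer: 2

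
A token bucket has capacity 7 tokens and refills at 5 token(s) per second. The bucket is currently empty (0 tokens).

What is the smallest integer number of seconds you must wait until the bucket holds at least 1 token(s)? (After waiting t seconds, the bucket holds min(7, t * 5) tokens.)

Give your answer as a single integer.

Answer: 1

Derivation:
Need t * 5 >= 1, so t >= 1/5.
Smallest integer t = ceil(1/5) = 1.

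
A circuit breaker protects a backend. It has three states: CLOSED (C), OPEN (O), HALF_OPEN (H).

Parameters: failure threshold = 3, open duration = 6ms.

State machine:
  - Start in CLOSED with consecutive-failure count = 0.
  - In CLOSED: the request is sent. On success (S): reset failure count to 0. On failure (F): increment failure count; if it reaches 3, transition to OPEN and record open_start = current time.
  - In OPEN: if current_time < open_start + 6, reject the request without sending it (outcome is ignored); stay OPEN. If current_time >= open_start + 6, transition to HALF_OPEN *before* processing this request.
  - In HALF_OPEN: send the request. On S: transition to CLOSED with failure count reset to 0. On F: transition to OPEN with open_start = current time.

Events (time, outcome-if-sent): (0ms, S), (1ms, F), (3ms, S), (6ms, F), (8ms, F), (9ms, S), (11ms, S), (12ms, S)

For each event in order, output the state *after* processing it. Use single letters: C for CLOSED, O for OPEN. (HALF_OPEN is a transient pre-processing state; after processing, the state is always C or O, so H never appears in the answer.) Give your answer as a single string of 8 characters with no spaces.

State after each event:
  event#1 t=0ms outcome=S: state=CLOSED
  event#2 t=1ms outcome=F: state=CLOSED
  event#3 t=3ms outcome=S: state=CLOSED
  event#4 t=6ms outcome=F: state=CLOSED
  event#5 t=8ms outcome=F: state=CLOSED
  event#6 t=9ms outcome=S: state=CLOSED
  event#7 t=11ms outcome=S: state=CLOSED
  event#8 t=12ms outcome=S: state=CLOSED

Answer: CCCCCCCC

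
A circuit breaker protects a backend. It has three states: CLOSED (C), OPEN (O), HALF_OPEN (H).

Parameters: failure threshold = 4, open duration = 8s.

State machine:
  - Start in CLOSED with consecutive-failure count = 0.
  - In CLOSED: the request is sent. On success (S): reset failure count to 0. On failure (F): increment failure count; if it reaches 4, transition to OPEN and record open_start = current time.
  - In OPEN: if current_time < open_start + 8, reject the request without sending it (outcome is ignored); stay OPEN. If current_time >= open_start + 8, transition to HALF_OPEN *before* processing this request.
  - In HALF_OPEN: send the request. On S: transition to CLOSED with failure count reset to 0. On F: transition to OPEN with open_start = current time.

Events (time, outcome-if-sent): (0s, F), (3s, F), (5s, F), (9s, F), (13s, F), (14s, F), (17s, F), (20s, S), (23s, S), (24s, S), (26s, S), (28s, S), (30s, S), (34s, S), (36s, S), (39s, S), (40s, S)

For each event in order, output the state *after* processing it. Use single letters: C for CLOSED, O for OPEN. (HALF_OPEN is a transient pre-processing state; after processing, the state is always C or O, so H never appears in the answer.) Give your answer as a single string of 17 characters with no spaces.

State after each event:
  event#1 t=0s outcome=F: state=CLOSED
  event#2 t=3s outcome=F: state=CLOSED
  event#3 t=5s outcome=F: state=CLOSED
  event#4 t=9s outcome=F: state=OPEN
  event#5 t=13s outcome=F: state=OPEN
  event#6 t=14s outcome=F: state=OPEN
  event#7 t=17s outcome=F: state=OPEN
  event#8 t=20s outcome=S: state=OPEN
  event#9 t=23s outcome=S: state=OPEN
  event#10 t=24s outcome=S: state=OPEN
  event#11 t=26s outcome=S: state=CLOSED
  event#12 t=28s outcome=S: state=CLOSED
  event#13 t=30s outcome=S: state=CLOSED
  event#14 t=34s outcome=S: state=CLOSED
  event#15 t=36s outcome=S: state=CLOSED
  event#16 t=39s outcome=S: state=CLOSED
  event#17 t=40s outcome=S: state=CLOSED

Answer: CCCOOOOOOOCCCCCCC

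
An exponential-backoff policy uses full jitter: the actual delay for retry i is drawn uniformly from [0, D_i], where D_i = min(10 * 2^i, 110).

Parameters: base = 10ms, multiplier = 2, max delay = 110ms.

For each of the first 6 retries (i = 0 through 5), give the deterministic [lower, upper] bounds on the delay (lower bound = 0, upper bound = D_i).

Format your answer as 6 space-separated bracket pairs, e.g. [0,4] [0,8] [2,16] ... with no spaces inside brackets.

Computing bounds per retry:
  i=0: D_i=min(10*2^0,110)=10, bounds=[0,10]
  i=1: D_i=min(10*2^1,110)=20, bounds=[0,20]
  i=2: D_i=min(10*2^2,110)=40, bounds=[0,40]
  i=3: D_i=min(10*2^3,110)=80, bounds=[0,80]
  i=4: D_i=min(10*2^4,110)=110, bounds=[0,110]
  i=5: D_i=min(10*2^5,110)=110, bounds=[0,110]

Answer: [0,10] [0,20] [0,40] [0,80] [0,110] [0,110]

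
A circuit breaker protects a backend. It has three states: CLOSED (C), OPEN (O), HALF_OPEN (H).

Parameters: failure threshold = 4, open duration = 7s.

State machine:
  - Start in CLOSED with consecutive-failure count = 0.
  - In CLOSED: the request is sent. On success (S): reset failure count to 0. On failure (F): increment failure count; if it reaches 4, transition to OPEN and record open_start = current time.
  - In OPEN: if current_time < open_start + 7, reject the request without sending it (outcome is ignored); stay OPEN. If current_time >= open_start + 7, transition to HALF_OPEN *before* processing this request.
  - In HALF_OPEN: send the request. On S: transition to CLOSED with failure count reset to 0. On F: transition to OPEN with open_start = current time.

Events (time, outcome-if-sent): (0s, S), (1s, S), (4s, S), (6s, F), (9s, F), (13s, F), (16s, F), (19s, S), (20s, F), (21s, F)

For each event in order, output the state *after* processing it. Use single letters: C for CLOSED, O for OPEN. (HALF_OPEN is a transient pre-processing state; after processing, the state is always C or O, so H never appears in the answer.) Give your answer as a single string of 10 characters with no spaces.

State after each event:
  event#1 t=0s outcome=S: state=CLOSED
  event#2 t=1s outcome=S: state=CLOSED
  event#3 t=4s outcome=S: state=CLOSED
  event#4 t=6s outcome=F: state=CLOSED
  event#5 t=9s outcome=F: state=CLOSED
  event#6 t=13s outcome=F: state=CLOSED
  event#7 t=16s outcome=F: state=OPEN
  event#8 t=19s outcome=S: state=OPEN
  event#9 t=20s outcome=F: state=OPEN
  event#10 t=21s outcome=F: state=OPEN

Answer: CCCCCCOOOO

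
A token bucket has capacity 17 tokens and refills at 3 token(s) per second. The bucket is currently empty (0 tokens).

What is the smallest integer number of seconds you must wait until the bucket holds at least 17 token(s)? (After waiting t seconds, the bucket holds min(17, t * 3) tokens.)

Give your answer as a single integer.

Answer: 6

Derivation:
Need t * 3 >= 17, so t >= 17/3.
Smallest integer t = ceil(17/3) = 6.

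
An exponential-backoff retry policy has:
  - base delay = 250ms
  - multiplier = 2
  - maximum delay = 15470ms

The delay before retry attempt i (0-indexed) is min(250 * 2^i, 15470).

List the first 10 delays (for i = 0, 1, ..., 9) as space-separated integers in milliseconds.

Answer: 250 500 1000 2000 4000 8000 15470 15470 15470 15470

Derivation:
Computing each delay:
  i=0: min(250*2^0, 15470) = 250
  i=1: min(250*2^1, 15470) = 500
  i=2: min(250*2^2, 15470) = 1000
  i=3: min(250*2^3, 15470) = 2000
  i=4: min(250*2^4, 15470) = 4000
  i=5: min(250*2^5, 15470) = 8000
  i=6: min(250*2^6, 15470) = 15470
  i=7: min(250*2^7, 15470) = 15470
  i=8: min(250*2^8, 15470) = 15470
  i=9: min(250*2^9, 15470) = 15470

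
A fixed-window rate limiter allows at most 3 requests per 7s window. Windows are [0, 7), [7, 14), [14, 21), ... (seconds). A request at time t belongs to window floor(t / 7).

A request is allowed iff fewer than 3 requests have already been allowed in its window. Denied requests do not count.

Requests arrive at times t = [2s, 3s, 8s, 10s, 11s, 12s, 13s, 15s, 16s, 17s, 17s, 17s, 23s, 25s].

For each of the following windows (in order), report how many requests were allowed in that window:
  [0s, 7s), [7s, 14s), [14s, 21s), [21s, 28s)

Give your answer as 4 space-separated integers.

Processing requests:
  req#1 t=2s (window 0): ALLOW
  req#2 t=3s (window 0): ALLOW
  req#3 t=8s (window 1): ALLOW
  req#4 t=10s (window 1): ALLOW
  req#5 t=11s (window 1): ALLOW
  req#6 t=12s (window 1): DENY
  req#7 t=13s (window 1): DENY
  req#8 t=15s (window 2): ALLOW
  req#9 t=16s (window 2): ALLOW
  req#10 t=17s (window 2): ALLOW
  req#11 t=17s (window 2): DENY
  req#12 t=17s (window 2): DENY
  req#13 t=23s (window 3): ALLOW
  req#14 t=25s (window 3): ALLOW

Allowed counts by window: 2 3 3 2

Answer: 2 3 3 2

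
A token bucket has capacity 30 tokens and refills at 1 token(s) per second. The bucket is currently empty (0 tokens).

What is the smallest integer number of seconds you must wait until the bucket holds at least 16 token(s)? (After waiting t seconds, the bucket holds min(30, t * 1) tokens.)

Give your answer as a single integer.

Answer: 16

Derivation:
Need t * 1 >= 16, so t >= 16/1.
Smallest integer t = ceil(16/1) = 16.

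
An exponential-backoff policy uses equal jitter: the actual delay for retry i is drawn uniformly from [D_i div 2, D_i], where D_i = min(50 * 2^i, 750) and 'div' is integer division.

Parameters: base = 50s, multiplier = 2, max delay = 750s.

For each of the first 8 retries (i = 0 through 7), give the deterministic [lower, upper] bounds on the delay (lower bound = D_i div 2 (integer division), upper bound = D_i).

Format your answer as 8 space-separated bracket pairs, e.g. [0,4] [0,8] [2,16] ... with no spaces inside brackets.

Computing bounds per retry:
  i=0: D_i=min(50*2^0,750)=50, bounds=[25,50]
  i=1: D_i=min(50*2^1,750)=100, bounds=[50,100]
  i=2: D_i=min(50*2^2,750)=200, bounds=[100,200]
  i=3: D_i=min(50*2^3,750)=400, bounds=[200,400]
  i=4: D_i=min(50*2^4,750)=750, bounds=[375,750]
  i=5: D_i=min(50*2^5,750)=750, bounds=[375,750]
  i=6: D_i=min(50*2^6,750)=750, bounds=[375,750]
  i=7: D_i=min(50*2^7,750)=750, bounds=[375,750]

Answer: [25,50] [50,100] [100,200] [200,400] [375,750] [375,750] [375,750] [375,750]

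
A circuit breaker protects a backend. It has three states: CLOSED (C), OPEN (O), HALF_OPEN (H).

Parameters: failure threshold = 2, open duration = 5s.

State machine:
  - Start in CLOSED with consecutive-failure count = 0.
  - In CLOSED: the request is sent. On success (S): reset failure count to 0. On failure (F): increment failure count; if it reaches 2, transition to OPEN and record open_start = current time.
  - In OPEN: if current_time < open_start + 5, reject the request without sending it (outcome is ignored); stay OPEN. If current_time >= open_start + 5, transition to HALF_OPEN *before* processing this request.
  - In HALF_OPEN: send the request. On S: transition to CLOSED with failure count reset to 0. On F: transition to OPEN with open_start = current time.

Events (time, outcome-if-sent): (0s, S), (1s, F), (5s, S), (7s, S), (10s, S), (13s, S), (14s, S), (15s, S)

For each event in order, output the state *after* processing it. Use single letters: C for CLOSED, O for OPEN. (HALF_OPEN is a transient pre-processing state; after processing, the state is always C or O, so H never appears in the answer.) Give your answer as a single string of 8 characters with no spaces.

Answer: CCCCCCCC

Derivation:
State after each event:
  event#1 t=0s outcome=S: state=CLOSED
  event#2 t=1s outcome=F: state=CLOSED
  event#3 t=5s outcome=S: state=CLOSED
  event#4 t=7s outcome=S: state=CLOSED
  event#5 t=10s outcome=S: state=CLOSED
  event#6 t=13s outcome=S: state=CLOSED
  event#7 t=14s outcome=S: state=CLOSED
  event#8 t=15s outcome=S: state=CLOSED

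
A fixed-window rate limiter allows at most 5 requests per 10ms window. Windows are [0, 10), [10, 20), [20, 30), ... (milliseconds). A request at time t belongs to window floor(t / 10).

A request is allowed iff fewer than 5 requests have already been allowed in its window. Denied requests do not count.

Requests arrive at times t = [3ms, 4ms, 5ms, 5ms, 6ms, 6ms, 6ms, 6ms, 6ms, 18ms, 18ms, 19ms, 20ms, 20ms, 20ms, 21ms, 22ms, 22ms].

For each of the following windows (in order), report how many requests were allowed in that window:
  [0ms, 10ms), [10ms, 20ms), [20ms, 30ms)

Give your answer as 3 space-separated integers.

Processing requests:
  req#1 t=3ms (window 0): ALLOW
  req#2 t=4ms (window 0): ALLOW
  req#3 t=5ms (window 0): ALLOW
  req#4 t=5ms (window 0): ALLOW
  req#5 t=6ms (window 0): ALLOW
  req#6 t=6ms (window 0): DENY
  req#7 t=6ms (window 0): DENY
  req#8 t=6ms (window 0): DENY
  req#9 t=6ms (window 0): DENY
  req#10 t=18ms (window 1): ALLOW
  req#11 t=18ms (window 1): ALLOW
  req#12 t=19ms (window 1): ALLOW
  req#13 t=20ms (window 2): ALLOW
  req#14 t=20ms (window 2): ALLOW
  req#15 t=20ms (window 2): ALLOW
  req#16 t=21ms (window 2): ALLOW
  req#17 t=22ms (window 2): ALLOW
  req#18 t=22ms (window 2): DENY

Allowed counts by window: 5 3 5

Answer: 5 3 5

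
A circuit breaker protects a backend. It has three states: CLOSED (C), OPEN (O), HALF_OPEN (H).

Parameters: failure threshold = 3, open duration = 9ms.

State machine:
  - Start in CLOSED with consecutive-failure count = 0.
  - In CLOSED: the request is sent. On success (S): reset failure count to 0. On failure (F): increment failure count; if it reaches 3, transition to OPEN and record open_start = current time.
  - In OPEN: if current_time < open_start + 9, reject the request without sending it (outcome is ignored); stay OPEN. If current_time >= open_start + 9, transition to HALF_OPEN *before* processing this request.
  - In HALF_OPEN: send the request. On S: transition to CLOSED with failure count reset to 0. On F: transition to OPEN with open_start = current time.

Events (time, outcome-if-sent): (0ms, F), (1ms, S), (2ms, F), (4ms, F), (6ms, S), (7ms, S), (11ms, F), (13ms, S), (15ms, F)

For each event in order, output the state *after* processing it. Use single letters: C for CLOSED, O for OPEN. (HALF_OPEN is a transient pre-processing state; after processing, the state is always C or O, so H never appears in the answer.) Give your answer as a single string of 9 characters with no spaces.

State after each event:
  event#1 t=0ms outcome=F: state=CLOSED
  event#2 t=1ms outcome=S: state=CLOSED
  event#3 t=2ms outcome=F: state=CLOSED
  event#4 t=4ms outcome=F: state=CLOSED
  event#5 t=6ms outcome=S: state=CLOSED
  event#6 t=7ms outcome=S: state=CLOSED
  event#7 t=11ms outcome=F: state=CLOSED
  event#8 t=13ms outcome=S: state=CLOSED
  event#9 t=15ms outcome=F: state=CLOSED

Answer: CCCCCCCCC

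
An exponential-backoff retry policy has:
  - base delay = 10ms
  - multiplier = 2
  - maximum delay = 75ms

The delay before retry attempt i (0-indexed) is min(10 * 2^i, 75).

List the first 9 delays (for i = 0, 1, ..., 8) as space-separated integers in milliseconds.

Answer: 10 20 40 75 75 75 75 75 75

Derivation:
Computing each delay:
  i=0: min(10*2^0, 75) = 10
  i=1: min(10*2^1, 75) = 20
  i=2: min(10*2^2, 75) = 40
  i=3: min(10*2^3, 75) = 75
  i=4: min(10*2^4, 75) = 75
  i=5: min(10*2^5, 75) = 75
  i=6: min(10*2^6, 75) = 75
  i=7: min(10*2^7, 75) = 75
  i=8: min(10*2^8, 75) = 75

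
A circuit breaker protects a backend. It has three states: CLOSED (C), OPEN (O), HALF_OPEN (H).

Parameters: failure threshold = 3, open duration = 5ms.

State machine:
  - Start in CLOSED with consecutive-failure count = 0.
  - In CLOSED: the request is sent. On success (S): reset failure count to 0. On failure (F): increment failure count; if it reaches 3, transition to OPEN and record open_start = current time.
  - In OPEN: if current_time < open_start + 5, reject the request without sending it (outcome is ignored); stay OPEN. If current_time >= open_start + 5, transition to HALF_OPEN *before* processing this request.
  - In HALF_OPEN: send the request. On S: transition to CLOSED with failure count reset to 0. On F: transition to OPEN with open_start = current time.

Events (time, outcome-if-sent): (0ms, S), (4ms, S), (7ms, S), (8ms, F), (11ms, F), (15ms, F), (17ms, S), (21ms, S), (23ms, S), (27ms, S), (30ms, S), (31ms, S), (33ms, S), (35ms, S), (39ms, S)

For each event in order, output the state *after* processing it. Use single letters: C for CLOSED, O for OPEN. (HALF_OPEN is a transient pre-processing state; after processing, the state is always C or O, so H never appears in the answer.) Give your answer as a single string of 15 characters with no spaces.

Answer: CCCCCOOCCCCCCCC

Derivation:
State after each event:
  event#1 t=0ms outcome=S: state=CLOSED
  event#2 t=4ms outcome=S: state=CLOSED
  event#3 t=7ms outcome=S: state=CLOSED
  event#4 t=8ms outcome=F: state=CLOSED
  event#5 t=11ms outcome=F: state=CLOSED
  event#6 t=15ms outcome=F: state=OPEN
  event#7 t=17ms outcome=S: state=OPEN
  event#8 t=21ms outcome=S: state=CLOSED
  event#9 t=23ms outcome=S: state=CLOSED
  event#10 t=27ms outcome=S: state=CLOSED
  event#11 t=30ms outcome=S: state=CLOSED
  event#12 t=31ms outcome=S: state=CLOSED
  event#13 t=33ms outcome=S: state=CLOSED
  event#14 t=35ms outcome=S: state=CLOSED
  event#15 t=39ms outcome=S: state=CLOSED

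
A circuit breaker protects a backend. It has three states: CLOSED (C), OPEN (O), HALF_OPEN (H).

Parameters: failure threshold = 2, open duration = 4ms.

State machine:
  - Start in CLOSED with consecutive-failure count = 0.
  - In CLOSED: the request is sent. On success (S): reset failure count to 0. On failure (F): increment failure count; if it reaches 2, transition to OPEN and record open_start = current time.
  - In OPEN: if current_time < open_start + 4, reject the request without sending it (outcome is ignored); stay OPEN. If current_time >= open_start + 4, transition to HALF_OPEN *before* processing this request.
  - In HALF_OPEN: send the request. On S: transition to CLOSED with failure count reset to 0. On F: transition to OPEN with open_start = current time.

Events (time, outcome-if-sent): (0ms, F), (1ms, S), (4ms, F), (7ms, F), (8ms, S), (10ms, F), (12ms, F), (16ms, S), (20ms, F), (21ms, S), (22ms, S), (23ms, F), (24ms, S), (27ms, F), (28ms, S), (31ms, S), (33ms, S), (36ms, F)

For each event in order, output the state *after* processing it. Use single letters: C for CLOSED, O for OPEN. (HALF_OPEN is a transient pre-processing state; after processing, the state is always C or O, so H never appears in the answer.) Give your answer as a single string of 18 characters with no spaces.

State after each event:
  event#1 t=0ms outcome=F: state=CLOSED
  event#2 t=1ms outcome=S: state=CLOSED
  event#3 t=4ms outcome=F: state=CLOSED
  event#4 t=7ms outcome=F: state=OPEN
  event#5 t=8ms outcome=S: state=OPEN
  event#6 t=10ms outcome=F: state=OPEN
  event#7 t=12ms outcome=F: state=OPEN
  event#8 t=16ms outcome=S: state=CLOSED
  event#9 t=20ms outcome=F: state=CLOSED
  event#10 t=21ms outcome=S: state=CLOSED
  event#11 t=22ms outcome=S: state=CLOSED
  event#12 t=23ms outcome=F: state=CLOSED
  event#13 t=24ms outcome=S: state=CLOSED
  event#14 t=27ms outcome=F: state=CLOSED
  event#15 t=28ms outcome=S: state=CLOSED
  event#16 t=31ms outcome=S: state=CLOSED
  event#17 t=33ms outcome=S: state=CLOSED
  event#18 t=36ms outcome=F: state=CLOSED

Answer: CCCOOOOCCCCCCCCCCC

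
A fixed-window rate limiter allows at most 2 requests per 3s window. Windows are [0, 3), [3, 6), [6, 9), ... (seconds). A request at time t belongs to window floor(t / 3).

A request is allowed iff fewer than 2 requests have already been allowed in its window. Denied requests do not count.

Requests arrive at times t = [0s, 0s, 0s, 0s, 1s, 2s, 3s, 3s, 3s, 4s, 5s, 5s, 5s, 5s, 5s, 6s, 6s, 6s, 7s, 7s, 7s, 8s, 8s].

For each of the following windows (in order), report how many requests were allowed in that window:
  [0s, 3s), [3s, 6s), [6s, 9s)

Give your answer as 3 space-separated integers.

Answer: 2 2 2

Derivation:
Processing requests:
  req#1 t=0s (window 0): ALLOW
  req#2 t=0s (window 0): ALLOW
  req#3 t=0s (window 0): DENY
  req#4 t=0s (window 0): DENY
  req#5 t=1s (window 0): DENY
  req#6 t=2s (window 0): DENY
  req#7 t=3s (window 1): ALLOW
  req#8 t=3s (window 1): ALLOW
  req#9 t=3s (window 1): DENY
  req#10 t=4s (window 1): DENY
  req#11 t=5s (window 1): DENY
  req#12 t=5s (window 1): DENY
  req#13 t=5s (window 1): DENY
  req#14 t=5s (window 1): DENY
  req#15 t=5s (window 1): DENY
  req#16 t=6s (window 2): ALLOW
  req#17 t=6s (window 2): ALLOW
  req#18 t=6s (window 2): DENY
  req#19 t=7s (window 2): DENY
  req#20 t=7s (window 2): DENY
  req#21 t=7s (window 2): DENY
  req#22 t=8s (window 2): DENY
  req#23 t=8s (window 2): DENY

Allowed counts by window: 2 2 2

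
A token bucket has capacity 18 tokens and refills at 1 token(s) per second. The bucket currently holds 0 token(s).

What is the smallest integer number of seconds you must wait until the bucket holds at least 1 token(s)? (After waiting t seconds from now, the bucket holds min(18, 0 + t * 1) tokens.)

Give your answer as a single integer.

Answer: 1

Derivation:
Need 0 + t * 1 >= 1, so t >= 1/1.
Smallest integer t = ceil(1/1) = 1.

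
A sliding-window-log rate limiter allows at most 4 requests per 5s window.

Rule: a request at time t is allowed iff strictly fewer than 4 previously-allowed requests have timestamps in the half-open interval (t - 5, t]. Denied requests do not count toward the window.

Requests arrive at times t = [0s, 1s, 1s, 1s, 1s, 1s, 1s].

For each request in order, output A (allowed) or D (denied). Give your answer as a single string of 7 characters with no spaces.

Tracking allowed requests in the window:
  req#1 t=0s: ALLOW
  req#2 t=1s: ALLOW
  req#3 t=1s: ALLOW
  req#4 t=1s: ALLOW
  req#5 t=1s: DENY
  req#6 t=1s: DENY
  req#7 t=1s: DENY

Answer: AAAADDD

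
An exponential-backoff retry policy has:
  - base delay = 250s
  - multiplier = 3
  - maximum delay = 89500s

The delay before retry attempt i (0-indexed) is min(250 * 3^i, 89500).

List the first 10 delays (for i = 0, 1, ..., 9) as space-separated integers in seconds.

Computing each delay:
  i=0: min(250*3^0, 89500) = 250
  i=1: min(250*3^1, 89500) = 750
  i=2: min(250*3^2, 89500) = 2250
  i=3: min(250*3^3, 89500) = 6750
  i=4: min(250*3^4, 89500) = 20250
  i=5: min(250*3^5, 89500) = 60750
  i=6: min(250*3^6, 89500) = 89500
  i=7: min(250*3^7, 89500) = 89500
  i=8: min(250*3^8, 89500) = 89500
  i=9: min(250*3^9, 89500) = 89500

Answer: 250 750 2250 6750 20250 60750 89500 89500 89500 89500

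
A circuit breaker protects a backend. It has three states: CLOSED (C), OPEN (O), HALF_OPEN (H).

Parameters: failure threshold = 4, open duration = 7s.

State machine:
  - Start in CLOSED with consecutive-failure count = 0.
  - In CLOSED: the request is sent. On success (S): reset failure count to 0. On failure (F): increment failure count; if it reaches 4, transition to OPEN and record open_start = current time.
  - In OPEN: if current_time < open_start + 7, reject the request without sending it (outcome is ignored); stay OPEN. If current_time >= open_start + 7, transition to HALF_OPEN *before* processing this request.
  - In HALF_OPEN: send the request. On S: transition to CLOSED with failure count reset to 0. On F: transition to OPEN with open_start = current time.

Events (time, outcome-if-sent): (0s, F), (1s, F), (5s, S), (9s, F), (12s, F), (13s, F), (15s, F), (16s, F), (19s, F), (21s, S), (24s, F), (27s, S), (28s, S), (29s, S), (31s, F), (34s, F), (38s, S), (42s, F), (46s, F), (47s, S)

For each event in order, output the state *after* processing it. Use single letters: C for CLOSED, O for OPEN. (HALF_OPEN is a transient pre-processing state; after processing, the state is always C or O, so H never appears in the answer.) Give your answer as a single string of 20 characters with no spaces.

Answer: CCCCCCOOOOOOOOOOCCCC

Derivation:
State after each event:
  event#1 t=0s outcome=F: state=CLOSED
  event#2 t=1s outcome=F: state=CLOSED
  event#3 t=5s outcome=S: state=CLOSED
  event#4 t=9s outcome=F: state=CLOSED
  event#5 t=12s outcome=F: state=CLOSED
  event#6 t=13s outcome=F: state=CLOSED
  event#7 t=15s outcome=F: state=OPEN
  event#8 t=16s outcome=F: state=OPEN
  event#9 t=19s outcome=F: state=OPEN
  event#10 t=21s outcome=S: state=OPEN
  event#11 t=24s outcome=F: state=OPEN
  event#12 t=27s outcome=S: state=OPEN
  event#13 t=28s outcome=S: state=OPEN
  event#14 t=29s outcome=S: state=OPEN
  event#15 t=31s outcome=F: state=OPEN
  event#16 t=34s outcome=F: state=OPEN
  event#17 t=38s outcome=S: state=CLOSED
  event#18 t=42s outcome=F: state=CLOSED
  event#19 t=46s outcome=F: state=CLOSED
  event#20 t=47s outcome=S: state=CLOSED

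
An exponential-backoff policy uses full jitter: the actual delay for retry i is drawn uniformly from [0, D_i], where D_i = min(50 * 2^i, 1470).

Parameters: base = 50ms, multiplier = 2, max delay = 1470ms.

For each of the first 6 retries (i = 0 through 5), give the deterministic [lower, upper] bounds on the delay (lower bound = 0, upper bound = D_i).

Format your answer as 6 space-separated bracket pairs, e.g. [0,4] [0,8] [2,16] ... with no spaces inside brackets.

Answer: [0,50] [0,100] [0,200] [0,400] [0,800] [0,1470]

Derivation:
Computing bounds per retry:
  i=0: D_i=min(50*2^0,1470)=50, bounds=[0,50]
  i=1: D_i=min(50*2^1,1470)=100, bounds=[0,100]
  i=2: D_i=min(50*2^2,1470)=200, bounds=[0,200]
  i=3: D_i=min(50*2^3,1470)=400, bounds=[0,400]
  i=4: D_i=min(50*2^4,1470)=800, bounds=[0,800]
  i=5: D_i=min(50*2^5,1470)=1470, bounds=[0,1470]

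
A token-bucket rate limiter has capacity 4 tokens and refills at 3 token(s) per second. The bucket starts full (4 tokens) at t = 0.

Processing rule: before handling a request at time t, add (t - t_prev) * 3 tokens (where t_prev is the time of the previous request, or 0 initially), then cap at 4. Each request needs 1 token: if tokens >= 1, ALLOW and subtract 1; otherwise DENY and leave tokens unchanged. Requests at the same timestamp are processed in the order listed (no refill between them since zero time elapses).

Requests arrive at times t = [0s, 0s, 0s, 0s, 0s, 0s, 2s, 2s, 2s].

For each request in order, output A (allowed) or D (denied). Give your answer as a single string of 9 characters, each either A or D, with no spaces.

Simulating step by step:
  req#1 t=0s: ALLOW
  req#2 t=0s: ALLOW
  req#3 t=0s: ALLOW
  req#4 t=0s: ALLOW
  req#5 t=0s: DENY
  req#6 t=0s: DENY
  req#7 t=2s: ALLOW
  req#8 t=2s: ALLOW
  req#9 t=2s: ALLOW

Answer: AAAADDAAA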